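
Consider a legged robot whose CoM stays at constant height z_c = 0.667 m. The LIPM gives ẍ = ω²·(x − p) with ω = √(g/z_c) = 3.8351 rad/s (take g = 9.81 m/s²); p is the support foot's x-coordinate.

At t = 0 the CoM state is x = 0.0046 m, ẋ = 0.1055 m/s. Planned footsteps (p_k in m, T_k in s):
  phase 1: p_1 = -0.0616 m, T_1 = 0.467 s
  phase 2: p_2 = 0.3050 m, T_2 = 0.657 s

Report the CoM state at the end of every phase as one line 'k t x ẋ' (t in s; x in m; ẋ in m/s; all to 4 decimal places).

1 0.4670 0.2225 1.0649
2 1.1240 1.5033 4.7066

phase 1: p=-0.0616, T=0.467, ωT=1.790992, cosh=3.081095, sinh=2.914300; start (x,ẋ)=(0.004600, 0.105500) → end (x,ẋ)=(0.222538, 1.064949)
phase 2: p=0.3050, T=0.657, ωT=2.519661, cosh=6.252434, sinh=6.171947; start (x,ẋ)=(0.222538, 1.064949) → end (x,ẋ)=(1.503268, 4.706646)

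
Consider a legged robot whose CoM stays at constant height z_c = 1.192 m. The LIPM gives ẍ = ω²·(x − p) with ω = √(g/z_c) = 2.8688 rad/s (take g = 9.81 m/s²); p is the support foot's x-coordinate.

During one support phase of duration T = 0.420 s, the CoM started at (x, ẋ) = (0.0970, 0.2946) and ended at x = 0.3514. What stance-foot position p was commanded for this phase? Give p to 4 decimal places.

p = -0.0234

ωT = 2.8688·0.420 = 1.204896; cosh(ωT) = 1.818068, sinh(ωT) = 1.518344
x(T) = p + (x₀−p)·cosh(ωT) + (ẋ₀/ω)·sinh(ωT) ⇒ p·(1 − cosh) = x(T) − x₀·cosh − (ẋ₀/ω)·sinh
numerator   = 0.3514 − (0.0970)·1.818068 − (0.2946/2.8688)·1.518344 = 0.019127
denominator = 1 − 1.818068 = -0.818068
p = 0.019127 / -0.818068 = -0.0234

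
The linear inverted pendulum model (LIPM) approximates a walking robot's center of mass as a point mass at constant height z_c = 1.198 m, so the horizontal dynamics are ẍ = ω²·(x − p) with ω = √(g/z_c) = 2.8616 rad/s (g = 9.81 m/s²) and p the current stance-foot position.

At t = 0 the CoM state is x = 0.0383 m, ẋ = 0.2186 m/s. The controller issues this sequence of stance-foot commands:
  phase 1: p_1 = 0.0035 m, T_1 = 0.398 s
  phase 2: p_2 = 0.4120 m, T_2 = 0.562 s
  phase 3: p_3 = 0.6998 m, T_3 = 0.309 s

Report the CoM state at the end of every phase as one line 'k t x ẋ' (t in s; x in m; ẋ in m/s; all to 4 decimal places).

1 0.3980 0.1705 0.5160
2 0.9600 0.2169 -0.3165
3 1.2690 -0.0955 -1.8359

phase 1: p=0.0035, T=0.398, ωT=1.138917, cosh=1.721774, sinh=1.401609; start (x,ẋ)=(0.038300, 0.218600) → end (x,ẋ)=(0.170488, 0.515957)
phase 2: p=0.4120, T=0.562, ωT=1.608219, cosh=2.597077, sinh=2.396833; start (x,ẋ)=(0.170488, 0.515957) → end (x,ẋ)=(0.216932, -0.316498)
phase 3: p=0.6998, T=0.309, ωT=0.884234, cosh=1.417080, sinh=1.004050; start (x,ẋ)=(0.216932, -0.316498) → end (x,ẋ)=(-0.095512, -1.835873)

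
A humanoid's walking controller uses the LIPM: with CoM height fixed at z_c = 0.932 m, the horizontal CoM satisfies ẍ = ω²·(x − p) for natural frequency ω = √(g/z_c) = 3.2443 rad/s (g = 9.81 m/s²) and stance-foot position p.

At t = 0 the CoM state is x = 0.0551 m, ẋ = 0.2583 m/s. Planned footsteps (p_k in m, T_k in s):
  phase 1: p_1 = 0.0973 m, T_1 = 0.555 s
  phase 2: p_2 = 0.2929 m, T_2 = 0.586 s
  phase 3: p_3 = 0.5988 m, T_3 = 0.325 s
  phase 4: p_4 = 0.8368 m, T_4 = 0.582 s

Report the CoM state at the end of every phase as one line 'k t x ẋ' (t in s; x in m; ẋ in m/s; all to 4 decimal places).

phase 1: p=0.0973, T=0.555, ωT=1.800587, cosh=3.109199, sinh=2.943997; start (x,ẋ)=(0.055100, 0.258300) → end (x,ẋ)=(0.200483, 0.400045)
phase 2: p=0.2929, T=0.586, ωT=1.901160, cosh=3.421524, sinh=3.272129; start (x,ẋ)=(0.200483, 0.400045) → end (x,ẋ)=(0.380169, 0.387684)
phase 3: p=0.5988, T=0.325, ωT=1.054398, cosh=1.609324, sinh=1.260922; start (x,ẋ)=(0.380169, 0.387684) → end (x,ẋ)=(0.397628, -0.270470)
phase 4: p=0.8368, T=0.582, ωT=1.888183, cosh=3.379348, sinh=3.228001; start (x,ẋ)=(0.397628, -0.270470) → end (x,ẋ)=(-0.916428, -5.513293)

1 0.5550 0.2005 0.4000
2 1.1410 0.3802 0.3877
3 1.4660 0.3976 -0.2705
4 2.0480 -0.9164 -5.5133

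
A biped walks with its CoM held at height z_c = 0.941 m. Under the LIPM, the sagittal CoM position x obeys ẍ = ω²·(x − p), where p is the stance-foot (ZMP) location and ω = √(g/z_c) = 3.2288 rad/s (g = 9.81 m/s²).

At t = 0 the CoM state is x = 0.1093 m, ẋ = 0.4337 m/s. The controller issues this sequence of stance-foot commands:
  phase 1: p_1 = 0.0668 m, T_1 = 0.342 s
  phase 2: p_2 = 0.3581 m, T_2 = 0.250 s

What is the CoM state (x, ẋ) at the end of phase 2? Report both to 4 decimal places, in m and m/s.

x = 0.5578, ẋ = 1.1081

phase 1: p=0.0668, T=0.342, ωT=1.104250, cosh=1.674210, sinh=1.342750; start (x,ẋ)=(0.109300, 0.433700) → end (x,ẋ)=(0.318315, 0.910362)
phase 2: p=0.3581, T=0.250, ωT=0.807200, cosh=1.343864, sinh=0.897759; start (x,ẋ)=(0.318315, 0.910362) → end (x,ẋ)=(0.557758, 1.108080)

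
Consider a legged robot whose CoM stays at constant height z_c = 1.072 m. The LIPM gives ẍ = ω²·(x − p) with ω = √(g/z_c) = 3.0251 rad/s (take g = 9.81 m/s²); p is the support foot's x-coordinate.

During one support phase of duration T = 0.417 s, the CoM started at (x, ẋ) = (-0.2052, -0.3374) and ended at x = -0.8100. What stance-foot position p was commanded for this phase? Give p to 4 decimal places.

ωT = 3.0251·0.417 = 1.261467; cosh(ωT) = 1.906917, sinh(ωT) = 1.623679
x(T) = p + (x₀−p)·cosh(ωT) + (ẋ₀/ω)·sinh(ωT) ⇒ p·(1 − cosh) = x(T) − x₀·cosh − (ẋ₀/ω)·sinh
numerator   = -0.8100 − (-0.2052)·1.906917 − (-0.3374/3.0251)·1.623679 = -0.237606
denominator = 1 − 1.906917 = -0.906917
p = -0.237606 / -0.906917 = 0.2620

p = 0.2620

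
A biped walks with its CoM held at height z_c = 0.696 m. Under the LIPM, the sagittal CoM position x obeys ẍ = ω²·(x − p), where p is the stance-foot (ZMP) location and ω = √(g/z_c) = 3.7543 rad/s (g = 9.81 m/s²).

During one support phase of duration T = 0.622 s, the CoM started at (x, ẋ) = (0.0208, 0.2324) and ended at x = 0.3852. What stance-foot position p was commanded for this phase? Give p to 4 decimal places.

ωT = 3.7543·0.622 = 2.335175; cosh(ωT) = 5.214029, sinh(ωT) = 5.117235
x(T) = p + (x₀−p)·cosh(ωT) + (ẋ₀/ω)·sinh(ωT) ⇒ p·(1 − cosh) = x(T) − x₀·cosh − (ẋ₀/ω)·sinh
numerator   = 0.3852 − (0.0208)·5.214029 − (0.2324/3.7543)·5.117235 = -0.040021
denominator = 1 − 5.214029 = -4.214029
p = -0.040021 / -4.214029 = 0.0095

p = 0.0095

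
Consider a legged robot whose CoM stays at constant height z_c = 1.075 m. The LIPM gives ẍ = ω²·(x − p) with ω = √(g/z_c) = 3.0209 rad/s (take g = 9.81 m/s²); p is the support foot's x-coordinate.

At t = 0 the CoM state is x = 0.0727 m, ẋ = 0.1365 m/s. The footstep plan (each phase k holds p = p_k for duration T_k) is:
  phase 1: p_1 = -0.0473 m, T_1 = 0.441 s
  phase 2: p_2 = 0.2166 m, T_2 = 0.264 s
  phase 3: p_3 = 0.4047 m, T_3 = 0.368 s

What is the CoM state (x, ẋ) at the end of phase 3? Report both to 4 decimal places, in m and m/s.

x = 1.2913, ẋ = 2.9747

phase 1: p=-0.0473, T=0.441, ωT=1.332217, cosh=2.026663, sinh=1.762772; start (x,ẋ)=(0.072700, 0.136500) → end (x,ẋ)=(0.275551, 0.915658)
phase 2: p=0.2166, T=0.264, ωT=0.797518, cosh=1.335234, sinh=0.884789; start (x,ẋ)=(0.275551, 0.915658) → end (x,ẋ)=(0.563499, 1.380186)
phase 3: p=0.4047, T=0.368, ωT=1.111691, cosh=1.684248, sinh=1.355246; start (x,ẋ)=(0.563499, 1.380186) → end (x,ẋ)=(1.291341, 2.974710)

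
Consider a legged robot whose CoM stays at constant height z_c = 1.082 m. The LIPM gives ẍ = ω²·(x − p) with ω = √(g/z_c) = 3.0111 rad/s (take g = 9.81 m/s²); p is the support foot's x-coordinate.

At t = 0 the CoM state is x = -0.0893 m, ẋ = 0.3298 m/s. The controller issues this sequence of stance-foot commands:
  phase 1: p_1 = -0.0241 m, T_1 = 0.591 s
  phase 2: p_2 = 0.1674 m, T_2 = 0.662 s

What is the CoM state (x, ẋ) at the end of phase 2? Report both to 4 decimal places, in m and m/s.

phase 1: p=-0.0241, T=0.591, ωT=1.779560, cosh=3.047980, sinh=2.879268; start (x,ẋ)=(-0.089300, 0.329800) → end (x,ẋ)=(0.092532, 0.439955)
phase 2: p=0.1674, T=0.662, ωT=1.993348, cosh=3.738154, sinh=3.601915; start (x,ẋ)=(0.092532, 0.439955) → end (x,ẋ)=(0.413813, 0.832627)

x = 0.4138, ẋ = 0.8326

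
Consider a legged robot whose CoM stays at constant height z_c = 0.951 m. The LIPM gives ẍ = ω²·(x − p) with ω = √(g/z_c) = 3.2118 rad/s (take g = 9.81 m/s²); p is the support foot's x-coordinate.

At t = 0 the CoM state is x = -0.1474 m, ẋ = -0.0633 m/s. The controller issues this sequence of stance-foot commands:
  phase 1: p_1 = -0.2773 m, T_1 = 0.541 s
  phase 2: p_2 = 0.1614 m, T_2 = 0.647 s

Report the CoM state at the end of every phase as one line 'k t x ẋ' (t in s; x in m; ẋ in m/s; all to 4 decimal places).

phase 1: p=-0.2773, T=0.541, ωT=1.737584, cosh=2.929770, sinh=2.753825; start (x,ẋ)=(-0.147400, -0.063300) → end (x,ẋ)=(0.049003, 0.963476)
phase 2: p=0.1614, T=0.647, ωT=2.078035, cosh=4.056964, sinh=3.931788; start (x,ẋ)=(0.049003, 0.963476) → end (x,ẋ)=(0.884869, 2.489429)

1 0.5410 0.0490 0.9635
2 1.1880 0.8849 2.4894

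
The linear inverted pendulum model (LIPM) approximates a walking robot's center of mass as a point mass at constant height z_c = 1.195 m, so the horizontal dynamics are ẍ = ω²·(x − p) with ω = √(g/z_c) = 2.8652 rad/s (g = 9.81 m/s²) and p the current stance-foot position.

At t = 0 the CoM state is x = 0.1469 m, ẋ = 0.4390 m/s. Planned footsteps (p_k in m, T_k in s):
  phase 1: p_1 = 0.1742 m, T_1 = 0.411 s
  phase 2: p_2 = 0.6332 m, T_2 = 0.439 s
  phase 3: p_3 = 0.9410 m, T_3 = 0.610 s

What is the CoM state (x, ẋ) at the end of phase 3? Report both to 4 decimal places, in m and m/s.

x = -0.4892, ẋ = -3.8711

phase 1: p=0.1742, T=0.411, ωT=1.177597, cosh=1.777291, sinh=1.469273; start (x,ẋ)=(0.146900, 0.439000) → end (x,ẋ)=(0.350799, 0.665304)
phase 2: p=0.6332, T=0.439, ωT=1.257823, cosh=1.901013, sinh=1.616741; start (x,ẋ)=(0.350799, 0.665304) → end (x,ẋ)=(0.471762, -0.043410)
phase 3: p=0.9410, T=0.610, ωT=1.747772, cosh=2.957979, sinh=2.783817; start (x,ẋ)=(0.471762, -0.043410) → end (x,ẋ)=(-0.489174, -3.871142)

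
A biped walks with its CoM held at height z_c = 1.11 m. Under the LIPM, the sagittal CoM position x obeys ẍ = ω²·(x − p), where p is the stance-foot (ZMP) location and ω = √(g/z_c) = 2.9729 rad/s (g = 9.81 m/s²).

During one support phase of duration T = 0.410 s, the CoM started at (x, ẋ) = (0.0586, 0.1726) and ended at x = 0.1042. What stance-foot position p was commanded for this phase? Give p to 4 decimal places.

p = 0.1111

ωT = 2.9729·0.410 = 1.218889; cosh(ωT) = 1.839493, sinh(ωT) = 1.543934
x(T) = p + (x₀−p)·cosh(ωT) + (ẋ₀/ω)·sinh(ωT) ⇒ p·(1 − cosh) = x(T) − x₀·cosh − (ẋ₀/ω)·sinh
numerator   = 0.1042 − (0.0586)·1.839493 − (0.1726/2.9729)·1.543934 = -0.093232
denominator = 1 − 1.839493 = -0.839493
p = -0.093232 / -0.839493 = 0.1111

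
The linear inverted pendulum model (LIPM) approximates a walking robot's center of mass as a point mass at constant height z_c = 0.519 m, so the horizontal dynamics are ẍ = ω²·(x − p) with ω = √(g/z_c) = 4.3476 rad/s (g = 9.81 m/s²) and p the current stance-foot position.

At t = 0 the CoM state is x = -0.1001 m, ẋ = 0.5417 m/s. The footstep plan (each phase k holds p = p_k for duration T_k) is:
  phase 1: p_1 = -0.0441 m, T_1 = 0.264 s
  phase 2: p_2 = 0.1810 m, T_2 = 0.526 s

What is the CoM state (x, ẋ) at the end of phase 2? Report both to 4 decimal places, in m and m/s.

phase 1: p=-0.0441, T=0.264, ωT=1.147766, cosh=1.734246, sinh=1.416901; start (x,ẋ)=(-0.100100, 0.541700) → end (x,ẋ)=(0.035325, 0.594474)
phase 2: p=0.1810, T=0.526, ωT=2.286838, cosh=4.972673, sinh=4.871086; start (x,ẋ)=(0.035325, 0.594474) → end (x,ẋ)=(0.122657, -0.128921)

x = 0.1227, ẋ = -0.1289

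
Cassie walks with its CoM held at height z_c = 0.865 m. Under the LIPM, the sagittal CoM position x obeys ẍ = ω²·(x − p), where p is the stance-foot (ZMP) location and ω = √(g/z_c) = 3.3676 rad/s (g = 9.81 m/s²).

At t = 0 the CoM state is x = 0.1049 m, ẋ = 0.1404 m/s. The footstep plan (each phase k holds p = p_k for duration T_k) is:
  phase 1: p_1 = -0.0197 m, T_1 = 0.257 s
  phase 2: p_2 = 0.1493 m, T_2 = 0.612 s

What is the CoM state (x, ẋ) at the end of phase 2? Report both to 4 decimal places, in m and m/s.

phase 1: p=-0.0197, T=0.257, ωT=0.865473, cosh=1.398491, sinh=0.977639; start (x,ẋ)=(0.104900, 0.140400) → end (x,ẋ)=(0.195311, 0.606568)
phase 2: p=0.1493, T=0.612, ωT=2.060971, cosh=3.990462, sinh=3.863132; start (x,ẋ)=(0.195311, 0.606568) → end (x,ẋ)=(1.028729, 3.019069)

x = 1.0287, ẋ = 3.0191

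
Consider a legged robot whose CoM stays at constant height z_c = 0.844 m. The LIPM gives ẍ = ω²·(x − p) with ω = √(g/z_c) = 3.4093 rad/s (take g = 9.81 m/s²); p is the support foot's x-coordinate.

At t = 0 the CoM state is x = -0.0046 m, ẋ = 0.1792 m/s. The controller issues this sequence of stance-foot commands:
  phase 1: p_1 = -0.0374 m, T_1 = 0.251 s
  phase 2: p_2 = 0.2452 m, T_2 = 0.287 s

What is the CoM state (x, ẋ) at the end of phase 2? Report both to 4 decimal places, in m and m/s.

phase 1: p=-0.0374, T=0.251, ωT=0.855734, cosh=1.389036, sinh=0.964065; start (x,ẋ)=(-0.004600, 0.179200) → end (x,ẋ)=(0.058834, 0.356722)
phase 2: p=0.2452, T=0.287, ωT=0.978469, cosh=1.518133, sinh=1.142247; start (x,ẋ)=(0.058834, 0.356722) → end (x,ẋ)=(0.081787, -0.184208)

x = 0.0818, ẋ = -0.1842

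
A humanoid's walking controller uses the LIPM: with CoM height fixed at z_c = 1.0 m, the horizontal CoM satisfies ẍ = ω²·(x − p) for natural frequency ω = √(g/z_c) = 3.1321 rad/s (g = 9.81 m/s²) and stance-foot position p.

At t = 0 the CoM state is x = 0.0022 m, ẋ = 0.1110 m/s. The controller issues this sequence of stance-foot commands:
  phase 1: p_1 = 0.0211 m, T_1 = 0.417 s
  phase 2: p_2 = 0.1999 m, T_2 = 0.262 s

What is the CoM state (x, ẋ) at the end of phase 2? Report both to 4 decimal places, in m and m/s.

x = 0.0236, ẋ = -0.2855

phase 1: p=0.0211, T=0.417, ωT=1.306086, cosh=1.981287, sinh=1.710408; start (x,ẋ)=(0.002200, 0.111000) → end (x,ẋ)=(0.044270, 0.118672)
phase 2: p=0.1999, T=0.262, ωT=0.820610, cosh=1.356024, sinh=0.915861; start (x,ẋ)=(0.044270, 0.118672) → end (x,ẋ)=(0.023563, -0.285514)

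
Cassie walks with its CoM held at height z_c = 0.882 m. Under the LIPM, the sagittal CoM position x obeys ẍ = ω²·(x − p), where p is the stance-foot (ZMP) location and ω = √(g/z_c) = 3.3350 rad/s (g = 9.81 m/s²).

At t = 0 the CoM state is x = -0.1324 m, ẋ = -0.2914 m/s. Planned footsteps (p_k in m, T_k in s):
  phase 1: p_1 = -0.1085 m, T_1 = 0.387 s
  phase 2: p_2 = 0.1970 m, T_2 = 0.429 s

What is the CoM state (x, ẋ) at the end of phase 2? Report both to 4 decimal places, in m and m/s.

x = -1.3219, ẋ = -4.8360

phase 1: p=-0.1085, T=0.387, ωT=1.290645, cosh=1.955112, sinh=1.680019; start (x,ẋ)=(-0.132400, -0.291400) → end (x,ẋ)=(-0.302021, -0.703628)
phase 2: p=0.1970, T=0.429, ωT=1.430715, cosh=2.210413, sinh=1.971275; start (x,ẋ)=(-0.302021, -0.703628) → end (x,ẋ)=(-1.321948, -4.835974)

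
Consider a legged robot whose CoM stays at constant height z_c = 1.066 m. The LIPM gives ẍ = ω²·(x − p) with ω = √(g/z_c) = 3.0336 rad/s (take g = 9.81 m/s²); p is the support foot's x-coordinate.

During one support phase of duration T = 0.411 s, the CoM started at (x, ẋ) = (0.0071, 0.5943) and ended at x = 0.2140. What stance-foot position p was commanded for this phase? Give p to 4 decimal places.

ωT = 3.0336·0.411 = 1.246810; cosh(ωT) = 1.883323, sinh(ωT) = 1.595902
x(T) = p + (x₀−p)·cosh(ωT) + (ẋ₀/ω)·sinh(ωT) ⇒ p·(1 − cosh) = x(T) − x₀·cosh − (ẋ₀/ω)·sinh
numerator   = 0.2140 − (0.0071)·1.883323 − (0.5943/3.0336)·1.595902 = -0.112018
denominator = 1 − 1.883323 = -0.883323
p = -0.112018 / -0.883323 = 0.1268

p = 0.1268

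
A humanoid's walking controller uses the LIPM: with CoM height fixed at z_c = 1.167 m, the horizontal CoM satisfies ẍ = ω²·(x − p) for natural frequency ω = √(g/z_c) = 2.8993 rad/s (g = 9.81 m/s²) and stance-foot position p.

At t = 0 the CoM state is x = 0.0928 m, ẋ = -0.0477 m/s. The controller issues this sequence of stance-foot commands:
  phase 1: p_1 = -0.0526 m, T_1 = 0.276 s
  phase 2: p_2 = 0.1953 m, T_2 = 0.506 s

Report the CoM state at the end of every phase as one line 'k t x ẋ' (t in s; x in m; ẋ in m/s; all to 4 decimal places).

phase 1: p=-0.0526, T=0.276, ωT=0.800207, cosh=1.337619, sinh=0.888383; start (x,ẋ)=(0.092800, -0.047700) → end (x,ẋ)=(0.127274, 0.310701)
phase 2: p=0.1953, T=0.506, ωT=1.467046, cosh=2.283506, sinh=2.052900; start (x,ẋ)=(0.127274, 0.310701) → end (x,ẋ)=(0.259959, 0.304597)

1 0.2760 0.1273 0.3107
2 0.7820 0.2600 0.3046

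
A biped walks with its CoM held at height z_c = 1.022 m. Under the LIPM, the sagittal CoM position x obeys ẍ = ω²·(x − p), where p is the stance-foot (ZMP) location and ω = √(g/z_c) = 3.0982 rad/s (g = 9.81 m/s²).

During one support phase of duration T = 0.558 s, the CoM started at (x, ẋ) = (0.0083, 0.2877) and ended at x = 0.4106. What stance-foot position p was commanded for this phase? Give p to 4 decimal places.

p = -0.0699

ωT = 3.0982·0.558 = 1.728796; cosh(ωT) = 2.905681, sinh(ωT) = 2.728183
x(T) = p + (x₀−p)·cosh(ωT) + (ẋ₀/ω)·sinh(ωT) ⇒ p·(1 − cosh) = x(T) − x₀·cosh − (ẋ₀/ω)·sinh
numerator   = 0.4106 − (0.0083)·2.905681 − (0.2877/3.0982)·2.728183 = 0.133143
denominator = 1 − 2.905681 = -1.905681
p = 0.133143 / -1.905681 = -0.0699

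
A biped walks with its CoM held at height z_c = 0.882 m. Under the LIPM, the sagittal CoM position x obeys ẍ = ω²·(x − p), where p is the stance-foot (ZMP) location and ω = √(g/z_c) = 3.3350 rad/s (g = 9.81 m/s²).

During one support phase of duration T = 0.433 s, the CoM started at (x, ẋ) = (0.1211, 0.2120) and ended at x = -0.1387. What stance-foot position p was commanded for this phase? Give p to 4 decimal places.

ωT = 3.3350·0.433 = 1.444055; cosh(ωT) = 2.236907, sinh(ωT) = 2.000938
x(T) = p + (x₀−p)·cosh(ωT) + (ẋ₀/ω)·sinh(ωT) ⇒ p·(1 − cosh) = x(T) − x₀·cosh − (ẋ₀/ω)·sinh
numerator   = -0.1387 − (0.1211)·2.236907 − (0.2120/3.3350)·2.000938 = -0.536786
denominator = 1 − 2.236907 = -1.236907
p = -0.536786 / -1.236907 = 0.4340

p = 0.4340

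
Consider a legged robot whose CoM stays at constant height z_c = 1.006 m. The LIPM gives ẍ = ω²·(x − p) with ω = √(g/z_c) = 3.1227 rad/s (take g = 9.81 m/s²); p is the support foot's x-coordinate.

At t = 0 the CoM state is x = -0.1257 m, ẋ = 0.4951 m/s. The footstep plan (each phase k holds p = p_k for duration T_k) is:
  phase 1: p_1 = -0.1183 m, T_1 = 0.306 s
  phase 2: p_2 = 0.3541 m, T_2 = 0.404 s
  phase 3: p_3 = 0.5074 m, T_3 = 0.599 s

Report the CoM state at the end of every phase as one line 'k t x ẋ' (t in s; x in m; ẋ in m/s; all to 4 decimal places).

phase 1: p=-0.1183, T=0.306, ωT=0.955546, cosh=1.492346, sinh=1.107744; start (x,ẋ)=(-0.125700, 0.495100) → end (x,ẋ)=(0.046288, 0.713263)
phase 2: p=0.3541, T=0.404, ωT=1.261571, cosh=1.907086, sinh=1.623877; start (x,ẋ)=(0.046288, 0.713263) → end (x,ẋ)=(0.137989, -0.200624)
phase 3: p=0.5074, T=0.599, ωT=1.870497, cosh=3.322785, sinh=3.168738; start (x,ẋ)=(0.137989, -0.200624) → end (x,ẋ)=(-0.923654, -4.321956)

1 0.3060 0.0463 0.7133
2 0.7100 0.1380 -0.2006
3 1.3090 -0.9237 -4.3220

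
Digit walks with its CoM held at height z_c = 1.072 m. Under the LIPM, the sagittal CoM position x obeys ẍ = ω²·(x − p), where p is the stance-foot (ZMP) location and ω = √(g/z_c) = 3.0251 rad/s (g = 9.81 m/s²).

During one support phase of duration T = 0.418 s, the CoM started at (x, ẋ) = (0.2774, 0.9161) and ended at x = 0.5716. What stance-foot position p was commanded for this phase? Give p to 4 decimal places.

p = 0.4959

ωT = 3.0251·0.418 = 1.264492; cosh(ωT) = 1.911838, sinh(ωT) = 1.629455
x(T) = p + (x₀−p)·cosh(ωT) + (ẋ₀/ω)·sinh(ωT) ⇒ p·(1 − cosh) = x(T) − x₀·cosh − (ẋ₀/ω)·sinh
numerator   = 0.5716 − (0.2774)·1.911838 − (0.9161/3.0251)·1.629455 = -0.452196
denominator = 1 − 1.911838 = -0.911838
p = -0.452196 / -0.911838 = 0.4959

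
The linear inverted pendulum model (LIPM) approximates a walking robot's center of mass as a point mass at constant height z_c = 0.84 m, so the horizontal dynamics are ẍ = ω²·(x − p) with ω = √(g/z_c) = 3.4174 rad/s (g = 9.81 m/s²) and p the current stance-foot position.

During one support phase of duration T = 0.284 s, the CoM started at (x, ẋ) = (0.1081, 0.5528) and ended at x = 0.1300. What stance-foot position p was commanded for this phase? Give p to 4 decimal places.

p = 0.4242

ωT = 3.4174·0.284 = 0.970542; cosh(ωT) = 1.509126, sinh(ωT) = 1.130248
x(T) = p + (x₀−p)·cosh(ωT) + (ẋ₀/ω)·sinh(ωT) ⇒ p·(1 − cosh) = x(T) − x₀·cosh − (ẋ₀/ω)·sinh
numerator   = 0.1300 − (0.1081)·1.509126 − (0.5528/3.4174)·1.130248 = -0.215966
denominator = 1 − 1.509126 = -0.509126
p = -0.215966 / -0.509126 = 0.4242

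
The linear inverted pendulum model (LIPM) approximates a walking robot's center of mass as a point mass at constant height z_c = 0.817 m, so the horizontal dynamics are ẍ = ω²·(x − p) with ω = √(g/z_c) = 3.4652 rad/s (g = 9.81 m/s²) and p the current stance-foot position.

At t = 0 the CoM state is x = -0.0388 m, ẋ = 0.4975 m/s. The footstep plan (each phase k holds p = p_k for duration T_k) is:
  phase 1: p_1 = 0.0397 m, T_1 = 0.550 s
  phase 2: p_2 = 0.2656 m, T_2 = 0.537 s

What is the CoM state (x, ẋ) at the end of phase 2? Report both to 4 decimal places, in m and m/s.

phase 1: p=0.0397, T=0.550, ωT=1.905860, cosh=3.436942, sinh=3.288247; start (x,ẋ)=(-0.038800, 0.497500) → end (x,ẋ)=(0.241995, 0.815415)
phase 2: p=0.2656, T=0.537, ωT=1.860812, cosh=3.292252, sinh=3.136706; start (x,ẋ)=(0.241995, 0.815415) → end (x,ẋ)=(0.926002, 2.427982)

x = 0.9260, ẋ = 2.4280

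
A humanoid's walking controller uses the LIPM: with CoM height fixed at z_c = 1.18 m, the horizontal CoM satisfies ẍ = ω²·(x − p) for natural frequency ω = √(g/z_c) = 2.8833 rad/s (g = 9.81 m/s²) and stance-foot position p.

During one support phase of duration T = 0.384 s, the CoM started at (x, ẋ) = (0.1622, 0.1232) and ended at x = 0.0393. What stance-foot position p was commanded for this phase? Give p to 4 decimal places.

ωT = 2.8833·0.384 = 1.107187; cosh(ωT) = 1.678161, sinh(ωT) = 1.347674
x(T) = p + (x₀−p)·cosh(ωT) + (ẋ₀/ω)·sinh(ωT) ⇒ p·(1 − cosh) = x(T) − x₀·cosh − (ẋ₀/ω)·sinh
numerator   = 0.0393 − (0.1622)·1.678161 − (0.1232/2.8833)·1.347674 = -0.290482
denominator = 1 − 1.678161 = -0.678161
p = -0.290482 / -0.678161 = 0.4283

p = 0.4283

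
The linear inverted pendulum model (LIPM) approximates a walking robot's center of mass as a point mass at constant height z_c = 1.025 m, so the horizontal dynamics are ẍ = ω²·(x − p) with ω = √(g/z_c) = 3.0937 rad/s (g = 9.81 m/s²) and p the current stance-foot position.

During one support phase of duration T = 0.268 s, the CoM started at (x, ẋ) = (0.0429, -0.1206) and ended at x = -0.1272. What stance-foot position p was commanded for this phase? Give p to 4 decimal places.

ωT = 3.0937·0.268 = 0.829112; cosh(ωT) = 1.363860, sinh(ωT) = 0.927423
x(T) = p + (x₀−p)·cosh(ωT) + (ẋ₀/ω)·sinh(ωT) ⇒ p·(1 − cosh) = x(T) − x₀·cosh − (ẋ₀/ω)·sinh
numerator   = -0.1272 − (0.0429)·1.363860 − (-0.1206/3.0937)·0.927423 = -0.149556
denominator = 1 − 1.363860 = -0.363860
p = -0.149556 / -0.363860 = 0.4110

p = 0.4110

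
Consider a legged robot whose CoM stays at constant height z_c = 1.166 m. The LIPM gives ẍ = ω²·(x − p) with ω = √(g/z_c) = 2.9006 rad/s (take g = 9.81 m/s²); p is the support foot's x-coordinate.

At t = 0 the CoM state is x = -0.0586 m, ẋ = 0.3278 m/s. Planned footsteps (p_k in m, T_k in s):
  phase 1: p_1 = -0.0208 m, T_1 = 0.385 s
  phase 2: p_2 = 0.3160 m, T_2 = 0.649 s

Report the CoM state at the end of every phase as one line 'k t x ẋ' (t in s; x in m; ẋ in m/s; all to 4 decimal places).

1 0.3850 0.0694 0.4048
2 1.0340 -0.0650 -0.9347

phase 1: p=-0.0208, T=0.385, ωT=1.116731, cosh=1.691100, sinh=1.363752; start (x,ẋ)=(-0.058600, 0.327800) → end (x,ẋ)=(0.069396, 0.404817)
phase 2: p=0.3160, T=0.649, ωT=1.882489, cosh=3.361025, sinh=3.208814; start (x,ẋ)=(0.069396, 0.404817) → end (x,ẋ)=(-0.065011, -0.934668)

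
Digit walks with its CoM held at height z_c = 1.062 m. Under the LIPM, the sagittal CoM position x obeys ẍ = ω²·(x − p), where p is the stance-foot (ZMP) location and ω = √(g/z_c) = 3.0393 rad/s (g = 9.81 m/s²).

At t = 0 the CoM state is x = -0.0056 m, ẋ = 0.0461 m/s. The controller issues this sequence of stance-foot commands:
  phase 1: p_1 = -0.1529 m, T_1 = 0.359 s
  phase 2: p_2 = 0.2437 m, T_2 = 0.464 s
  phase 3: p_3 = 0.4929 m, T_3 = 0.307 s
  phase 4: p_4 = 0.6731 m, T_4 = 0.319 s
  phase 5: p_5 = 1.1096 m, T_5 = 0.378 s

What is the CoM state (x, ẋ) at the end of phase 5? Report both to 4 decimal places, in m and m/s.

phase 1: p=-0.1529, T=0.359, ωT=1.091109, cosh=1.656709, sinh=1.320865; start (x,ẋ)=(-0.005600, 0.046100) → end (x,ẋ)=(0.111168, 0.667711)
phase 2: p=0.2437, T=0.464, ωT=1.410235, cosh=2.170502, sinh=1.926417; start (x,ẋ)=(0.111168, 0.667711) → end (x,ẋ)=(0.379258, 0.673299)
phase 3: p=0.4929, T=0.307, ωT=0.933065, cosh=1.467818, sinh=1.074472; start (x,ẋ)=(0.379258, 0.673299) → end (x,ẋ)=(0.564123, 0.617165)
phase 4: p=0.6731, T=0.319, ωT=0.969537, cosh=1.507991, sinh=1.128732; start (x,ẋ)=(0.564123, 0.617165) → end (x,ẋ)=(0.737965, 0.556827)
phase 5: p=1.1096, T=0.378, ωT=1.148855, cosh=1.735790, sinh=1.418790; start (x,ẋ)=(0.737965, 0.556827) → end (x,ẋ)=(0.724456, -0.636002)

x = 0.7245, ẋ = -0.6360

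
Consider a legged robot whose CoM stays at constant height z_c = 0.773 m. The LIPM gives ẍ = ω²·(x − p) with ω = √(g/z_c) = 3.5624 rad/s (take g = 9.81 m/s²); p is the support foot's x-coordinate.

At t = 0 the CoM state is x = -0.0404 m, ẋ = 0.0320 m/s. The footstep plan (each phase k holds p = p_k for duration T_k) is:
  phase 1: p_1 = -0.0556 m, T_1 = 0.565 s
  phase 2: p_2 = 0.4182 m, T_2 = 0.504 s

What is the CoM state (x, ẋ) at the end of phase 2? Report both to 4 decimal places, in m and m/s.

phase 1: p=-0.0556, T=0.565, ωT=2.012756, cosh=3.808767, sinh=3.675147; start (x,ẋ)=(-0.040400, 0.032000) → end (x,ẋ)=(0.035306, 0.320884)
phase 2: p=0.4182, T=0.504, ωT=1.795450, cosh=3.094117, sinh=2.928064; start (x,ẋ)=(0.035306, 0.320884) → end (x,ẋ)=(-0.502773, -3.001089)

x = -0.5028, ẋ = -3.0011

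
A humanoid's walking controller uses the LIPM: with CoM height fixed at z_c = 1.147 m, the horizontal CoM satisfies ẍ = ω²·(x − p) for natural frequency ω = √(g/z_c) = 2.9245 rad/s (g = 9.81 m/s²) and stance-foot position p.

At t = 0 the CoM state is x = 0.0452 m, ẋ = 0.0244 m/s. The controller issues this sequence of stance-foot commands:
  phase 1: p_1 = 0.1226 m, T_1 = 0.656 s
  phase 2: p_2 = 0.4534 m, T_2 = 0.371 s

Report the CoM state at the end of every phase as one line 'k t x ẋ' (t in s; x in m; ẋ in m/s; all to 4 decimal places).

1 0.6560 -0.1189 -0.6693
2 1.0270 -0.7900 -3.2971

phase 1: p=0.1226, T=0.656, ωT=1.918472, cosh=3.478688, sinh=3.331856; start (x,ẋ)=(0.045200, 0.024400) → end (x,ẋ)=(-0.118852, -0.669307)
phase 2: p=0.4534, T=0.371, ωT=1.084990, cosh=1.648657, sinh=1.310752; start (x,ẋ)=(-0.118852, -0.669307) → end (x,ẋ)=(-0.790028, -3.297066)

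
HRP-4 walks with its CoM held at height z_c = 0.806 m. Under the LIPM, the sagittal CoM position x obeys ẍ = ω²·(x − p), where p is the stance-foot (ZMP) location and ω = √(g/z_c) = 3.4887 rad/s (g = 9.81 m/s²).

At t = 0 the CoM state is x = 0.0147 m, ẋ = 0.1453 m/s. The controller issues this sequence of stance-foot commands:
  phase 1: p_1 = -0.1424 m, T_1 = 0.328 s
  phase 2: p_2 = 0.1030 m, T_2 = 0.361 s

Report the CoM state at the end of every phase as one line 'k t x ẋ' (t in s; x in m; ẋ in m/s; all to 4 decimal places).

phase 1: p=-0.1424, T=0.328, ωT=1.144294, cosh=1.729336, sinh=1.410887; start (x,ẋ)=(0.014700, 0.145300) → end (x,ẋ)=(0.188040, 1.024544)
phase 2: p=0.1030, T=0.361, ωT=1.259421, cosh=1.903599, sinh=1.619781; start (x,ẋ)=(0.188040, 1.024544) → end (x,ẋ)=(0.740572, 2.430877)

1 0.3280 0.1880 1.0245
2 0.6890 0.7406 2.4309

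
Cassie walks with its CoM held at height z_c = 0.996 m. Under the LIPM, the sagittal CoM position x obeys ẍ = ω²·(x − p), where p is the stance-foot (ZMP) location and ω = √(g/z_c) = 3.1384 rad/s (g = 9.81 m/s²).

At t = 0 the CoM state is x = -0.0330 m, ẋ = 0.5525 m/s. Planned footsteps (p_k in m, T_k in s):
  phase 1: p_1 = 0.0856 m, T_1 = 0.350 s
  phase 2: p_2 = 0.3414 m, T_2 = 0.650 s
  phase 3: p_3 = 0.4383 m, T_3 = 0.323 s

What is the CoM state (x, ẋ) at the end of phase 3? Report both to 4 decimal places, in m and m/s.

x = -0.6059, ẋ = -3.1143

phase 1: p=0.0856, T=0.350, ωT=1.098440, cosh=1.666437, sinh=1.333046; start (x,ẋ)=(-0.033000, 0.552500) → end (x,ẋ)=(0.122637, 0.424528)
phase 2: p=0.3414, T=0.650, ωT=2.039960, cosh=3.910168, sinh=3.780134; start (x,ẋ)=(0.122637, 0.424528) → end (x,ẋ)=(-0.002666, -0.935338)
phase 3: p=0.4383, T=0.323, ωT=1.013703, cosh=1.559330, sinh=1.196457; start (x,ẋ)=(-0.002666, -0.935338) → end (x,ẋ)=(-0.605893, -3.114313)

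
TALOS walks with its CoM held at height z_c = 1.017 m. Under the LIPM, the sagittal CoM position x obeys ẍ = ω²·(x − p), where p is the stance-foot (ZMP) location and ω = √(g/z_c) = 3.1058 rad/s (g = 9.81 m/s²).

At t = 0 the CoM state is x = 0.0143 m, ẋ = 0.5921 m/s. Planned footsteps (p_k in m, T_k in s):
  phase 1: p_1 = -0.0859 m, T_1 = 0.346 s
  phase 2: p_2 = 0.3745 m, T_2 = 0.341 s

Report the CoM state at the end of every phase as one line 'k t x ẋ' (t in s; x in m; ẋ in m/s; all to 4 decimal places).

phase 1: p=-0.0859, T=0.346, ωT=1.074607, cosh=1.635137, sinh=1.293705; start (x,ẋ)=(0.014300, 0.592100) → end (x,ẋ)=(0.324577, 1.370767)
phase 2: p=0.3745, T=0.341, ωT=1.059078, cosh=1.615243, sinh=1.268467; start (x,ẋ)=(0.324577, 1.370767) → end (x,ẋ)=(0.853709, 2.017443)

1 0.3460 0.3246 1.3708
2 0.6870 0.8537 2.0174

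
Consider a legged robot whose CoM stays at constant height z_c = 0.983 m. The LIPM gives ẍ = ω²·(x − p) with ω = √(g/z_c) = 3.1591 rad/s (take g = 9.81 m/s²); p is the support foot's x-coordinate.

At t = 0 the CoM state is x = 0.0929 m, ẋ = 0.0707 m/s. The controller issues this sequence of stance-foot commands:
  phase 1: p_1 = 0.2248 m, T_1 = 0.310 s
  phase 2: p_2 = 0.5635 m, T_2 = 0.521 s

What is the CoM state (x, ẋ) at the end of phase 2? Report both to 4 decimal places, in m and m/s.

x = -1.1090, ẋ = -5.0421

phase 1: p=0.2248, T=0.310, ωT=0.979321, cosh=1.519107, sinh=1.143541; start (x,ẋ)=(0.092900, 0.070700) → end (x,ẋ)=(0.050022, -0.369096)
phase 2: p=0.5635, T=0.521, ωT=1.645891, cosh=2.689235, sinh=2.496394; start (x,ẋ)=(0.050022, -0.369096) → end (x,ẋ)=(-1.109031, -5.042057)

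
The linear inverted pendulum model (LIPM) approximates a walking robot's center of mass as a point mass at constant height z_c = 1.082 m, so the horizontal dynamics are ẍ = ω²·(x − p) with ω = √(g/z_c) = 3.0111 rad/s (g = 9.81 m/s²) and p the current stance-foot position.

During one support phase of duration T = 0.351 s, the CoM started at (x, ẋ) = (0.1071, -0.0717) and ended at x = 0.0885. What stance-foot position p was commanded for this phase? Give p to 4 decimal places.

p = 0.0883

ωT = 3.0111·0.351 = 1.056896; cosh(ωT) = 1.612479, sinh(ωT) = 1.264947
x(T) = p + (x₀−p)·cosh(ωT) + (ẋ₀/ω)·sinh(ωT) ⇒ p·(1 − cosh) = x(T) − x₀·cosh − (ẋ₀/ω)·sinh
numerator   = 0.0885 − (0.1071)·1.612479 − (-0.0717/3.0111)·1.264947 = -0.054076
denominator = 1 − 1.612479 = -0.612479
p = -0.054076 / -0.612479 = 0.0883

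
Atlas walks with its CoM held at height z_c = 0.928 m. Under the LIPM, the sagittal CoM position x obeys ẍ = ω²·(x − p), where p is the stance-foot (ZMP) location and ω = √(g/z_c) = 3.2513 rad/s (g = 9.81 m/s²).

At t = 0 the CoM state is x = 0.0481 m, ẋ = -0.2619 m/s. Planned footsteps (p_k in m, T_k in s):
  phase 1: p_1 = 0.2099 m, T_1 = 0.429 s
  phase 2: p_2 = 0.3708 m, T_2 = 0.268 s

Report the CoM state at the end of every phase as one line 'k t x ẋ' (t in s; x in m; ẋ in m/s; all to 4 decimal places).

1 0.4290 -0.2890 -1.5567
2 0.6970 -1.0278 -4.3009

phase 1: p=0.2099, T=0.429, ωT=1.394808, cosh=2.141040, sinh=1.893159; start (x,ẋ)=(0.048100, -0.261900) → end (x,ẋ)=(-0.289019, -1.556654)
phase 2: p=0.3708, T=0.268, ωT=0.871348, cosh=1.404259, sinh=0.985872; start (x,ẋ)=(-0.289019, -1.556654) → end (x,ẋ)=(-1.027771, -4.300907)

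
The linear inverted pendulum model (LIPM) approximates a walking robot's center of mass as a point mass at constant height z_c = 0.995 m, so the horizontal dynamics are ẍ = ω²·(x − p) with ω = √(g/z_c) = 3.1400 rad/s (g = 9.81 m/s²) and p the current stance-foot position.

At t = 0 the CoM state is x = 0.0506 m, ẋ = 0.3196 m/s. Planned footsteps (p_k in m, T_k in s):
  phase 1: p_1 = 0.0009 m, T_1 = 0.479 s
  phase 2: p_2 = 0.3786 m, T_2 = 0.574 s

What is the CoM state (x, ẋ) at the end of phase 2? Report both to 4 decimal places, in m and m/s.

phase 1: p=0.0009, T=0.479, ωT=1.504060, cosh=2.361074, sinh=2.138848; start (x,ẋ)=(0.050600, 0.319600) → end (x,ẋ)=(0.335945, 1.088384)
phase 2: p=0.3786, T=0.574, ωT=1.802360, cosh=3.114425, sinh=2.949516; start (x,ẋ)=(0.335945, 1.088384) → end (x,ẋ)=(1.268111, 2.994638)

x = 1.2681, ẋ = 2.9946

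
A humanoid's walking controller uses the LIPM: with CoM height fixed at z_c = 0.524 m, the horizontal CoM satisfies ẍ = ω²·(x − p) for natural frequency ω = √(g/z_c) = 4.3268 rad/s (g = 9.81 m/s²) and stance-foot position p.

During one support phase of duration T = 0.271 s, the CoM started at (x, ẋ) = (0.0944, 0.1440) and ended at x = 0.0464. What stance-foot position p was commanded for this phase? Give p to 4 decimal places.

p = 0.2199

ωT = 4.3268·0.271 = 1.172563; cosh(ωT) = 1.769917, sinh(ωT) = 1.460344
x(T) = p + (x₀−p)·cosh(ωT) + (ẋ₀/ω)·sinh(ωT) ⇒ p·(1 − cosh) = x(T) − x₀·cosh − (ẋ₀/ω)·sinh
numerator   = 0.0464 − (0.0944)·1.769917 − (0.1440/4.3268)·1.460344 = -0.169282
denominator = 1 − 1.769917 = -0.769917
p = -0.169282 / -0.769917 = 0.2199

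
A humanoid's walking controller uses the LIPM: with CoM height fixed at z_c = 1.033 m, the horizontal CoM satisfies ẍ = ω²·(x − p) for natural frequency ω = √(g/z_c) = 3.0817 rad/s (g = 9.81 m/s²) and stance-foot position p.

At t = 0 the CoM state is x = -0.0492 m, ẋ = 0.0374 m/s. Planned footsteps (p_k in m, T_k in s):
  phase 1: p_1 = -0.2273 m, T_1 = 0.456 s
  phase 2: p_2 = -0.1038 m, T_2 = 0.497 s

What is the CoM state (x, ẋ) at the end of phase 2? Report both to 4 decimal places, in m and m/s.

phase 1: p=-0.2273, T=0.456, ωT=1.405255, cosh=2.160936, sinh=1.915631; start (x,ẋ)=(-0.049200, 0.037400) → end (x,ẋ)=(0.180811, 1.132215)
phase 2: p=-0.1038, T=0.497, ωT=1.531605, cosh=2.420891, sinh=2.204703; start (x,ẋ)=(0.180811, 1.132215) → end (x,ẋ)=(1.395219, 4.674683)

x = 1.3952, ẋ = 4.6747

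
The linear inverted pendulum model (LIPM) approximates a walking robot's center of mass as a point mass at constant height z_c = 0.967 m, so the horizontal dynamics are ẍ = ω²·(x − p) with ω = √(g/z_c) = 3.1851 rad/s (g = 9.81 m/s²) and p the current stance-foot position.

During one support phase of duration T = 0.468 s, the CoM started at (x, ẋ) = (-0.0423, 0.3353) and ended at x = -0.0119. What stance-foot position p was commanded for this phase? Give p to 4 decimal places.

ωT = 3.1851·0.468 = 1.490627; cosh(ωT) = 2.332554, sinh(ωT) = 2.107323
x(T) = p + (x₀−p)·cosh(ωT) + (ẋ₀/ω)·sinh(ωT) ⇒ p·(1 − cosh) = x(T) − x₀·cosh − (ẋ₀/ω)·sinh
numerator   = -0.0119 − (-0.0423)·2.332554 − (0.3353/3.1851)·2.107323 = -0.135074
denominator = 1 − 2.332554 = -1.332554
p = -0.135074 / -1.332554 = 0.1014

p = 0.1014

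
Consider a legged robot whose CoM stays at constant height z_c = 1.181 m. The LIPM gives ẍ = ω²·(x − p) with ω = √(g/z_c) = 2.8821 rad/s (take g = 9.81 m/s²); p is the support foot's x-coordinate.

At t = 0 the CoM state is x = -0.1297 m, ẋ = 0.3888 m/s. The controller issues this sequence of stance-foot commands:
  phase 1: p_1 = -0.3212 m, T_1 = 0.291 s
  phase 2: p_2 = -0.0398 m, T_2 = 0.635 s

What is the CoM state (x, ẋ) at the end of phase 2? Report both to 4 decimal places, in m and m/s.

x = 1.4162, ẋ = 4.3152

phase 1: p=-0.3212, T=0.291, ωT=0.838691, cosh=1.372807, sinh=0.940531; start (x,ẋ)=(-0.129700, 0.388800) → end (x,ẋ)=(0.068572, 1.052847)
phase 2: p=-0.0398, T=0.635, ωT=1.830133, cosh=3.197556, sinh=3.037163; start (x,ẋ)=(0.068572, 1.052847) → end (x,ẋ)=(1.416216, 4.315157)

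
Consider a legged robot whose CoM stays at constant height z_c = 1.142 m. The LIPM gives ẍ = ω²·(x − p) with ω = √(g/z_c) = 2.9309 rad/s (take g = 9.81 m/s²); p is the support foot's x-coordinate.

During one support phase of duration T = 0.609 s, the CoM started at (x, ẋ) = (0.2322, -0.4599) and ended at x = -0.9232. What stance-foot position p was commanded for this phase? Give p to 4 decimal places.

ωT = 2.9309·0.609 = 1.784918; cosh(ωT) = 3.063451, sinh(ωT) = 2.895641
x(T) = p + (x₀−p)·cosh(ωT) + (ẋ₀/ω)·sinh(ωT) ⇒ p·(1 − cosh) = x(T) − x₀·cosh − (ẋ₀/ω)·sinh
numerator   = -0.9232 − (0.2322)·3.063451 − (-0.4599/2.9309)·2.895641 = -1.180166
denominator = 1 − 3.063451 = -2.063451
p = -1.180166 / -2.063451 = 0.5719

p = 0.5719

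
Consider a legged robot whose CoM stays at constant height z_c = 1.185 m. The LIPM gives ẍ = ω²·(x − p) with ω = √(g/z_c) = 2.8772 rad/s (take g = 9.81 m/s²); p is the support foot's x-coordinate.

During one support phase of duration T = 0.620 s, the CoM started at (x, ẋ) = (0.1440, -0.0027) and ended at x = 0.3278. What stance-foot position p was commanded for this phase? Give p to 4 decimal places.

p = 0.0535

ωT = 2.8772·0.620 = 1.783864; cosh(ωT) = 3.060401, sinh(ωT) = 2.892413
x(T) = p + (x₀−p)·cosh(ωT) + (ẋ₀/ω)·sinh(ωT) ⇒ p·(1 − cosh) = x(T) − x₀·cosh − (ẋ₀/ω)·sinh
numerator   = 0.3278 − (0.1440)·3.060401 − (-0.0027/2.8772)·2.892413 = -0.110183
denominator = 1 − 3.060401 = -2.060401
p = -0.110183 / -2.060401 = 0.0535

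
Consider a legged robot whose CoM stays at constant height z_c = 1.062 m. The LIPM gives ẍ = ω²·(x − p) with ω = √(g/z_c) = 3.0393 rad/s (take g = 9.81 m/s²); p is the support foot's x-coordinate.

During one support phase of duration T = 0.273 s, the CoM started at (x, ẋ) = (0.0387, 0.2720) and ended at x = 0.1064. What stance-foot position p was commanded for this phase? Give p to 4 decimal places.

ωT = 3.0393·0.273 = 0.829729; cosh(ωT) = 1.364432, sinh(ωT) = 0.928265
x(T) = p + (x₀−p)·cosh(ωT) + (ẋ₀/ω)·sinh(ωT) ⇒ p·(1 − cosh) = x(T) − x₀·cosh − (ẋ₀/ω)·sinh
numerator   = 0.1064 − (0.0387)·1.364432 − (0.2720/3.0393)·0.928265 = -0.029478
denominator = 1 − 1.364432 = -0.364432
p = -0.029478 / -0.364432 = 0.0809

p = 0.0809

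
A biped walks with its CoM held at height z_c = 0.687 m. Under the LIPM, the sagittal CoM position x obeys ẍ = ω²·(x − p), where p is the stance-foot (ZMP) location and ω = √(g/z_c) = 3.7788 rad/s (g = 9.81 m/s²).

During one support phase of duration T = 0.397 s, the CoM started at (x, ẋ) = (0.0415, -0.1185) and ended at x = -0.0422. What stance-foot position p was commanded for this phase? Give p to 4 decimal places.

p = 0.0540

ωT = 3.7788·0.397 = 1.500184; cosh(ωT) = 2.352801, sinh(ωT) = 2.129711
x(T) = p + (x₀−p)·cosh(ωT) + (ẋ₀/ω)·sinh(ωT) ⇒ p·(1 − cosh) = x(T) − x₀·cosh − (ẋ₀/ω)·sinh
numerator   = -0.0422 − (0.0415)·2.352801 − (-0.1185/3.7788)·2.129711 = -0.073055
denominator = 1 − 2.352801 = -1.352801
p = -0.073055 / -1.352801 = 0.0540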